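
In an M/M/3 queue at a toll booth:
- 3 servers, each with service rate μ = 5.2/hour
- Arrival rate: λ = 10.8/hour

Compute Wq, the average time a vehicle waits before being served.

Traffic intensity: ρ = λ/(cμ) = 10.8/(3×5.2) = 0.6923
Since ρ = 0.6923 < 1, system is stable.
Offered load a = λ/μ = cρ = 10.8/5.2 = 2.0769
P₀ = [ Σₙ₌₀^2 aⁿ/n! + a^3/(3!(1-ρ)) ]⁻¹
Σ = a^0/0! + a^1/1! + a^2/2! = 1.0000 + 2.0769 + 2.1568 = 5.2337
a^3/(3!(1-ρ)) = 8.9590/(6 × 0.30769) = 4.8528
P₀ = 1/(5.2337 + 4.8528) = 0.09914
Lq = P₀·a^3·ρ / (3!(1-ρ)²) = 0.09914 × 8.9590 × 0.6923 / (6 × 0.09467) = 1.0825
Wq = Lq/λ = 1.0825/10.8 = 0.1002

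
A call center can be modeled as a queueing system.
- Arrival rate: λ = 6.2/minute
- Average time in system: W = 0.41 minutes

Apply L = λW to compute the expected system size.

Little's Law: L = λW
L = 6.2 × 0.41 = 2.5420 calls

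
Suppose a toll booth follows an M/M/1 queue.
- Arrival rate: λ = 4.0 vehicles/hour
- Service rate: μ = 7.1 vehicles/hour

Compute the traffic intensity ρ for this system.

Server utilization: ρ = λ/μ
ρ = 4.0/7.1 = 0.5634
The server is busy 56.34% of the time.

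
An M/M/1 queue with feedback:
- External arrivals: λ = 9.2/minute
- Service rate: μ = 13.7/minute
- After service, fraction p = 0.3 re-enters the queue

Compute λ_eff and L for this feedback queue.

Effective arrival rate: λ_eff = λ/(1-p) = 9.2/(1-0.3) = 9.2/0.70 = 13.142857
ρ = λ_eff/μ = 13.142857/13.7 = 0.9593326
L = ρ/(1-ρ) = 0.9593326/(1-0.9593326) = 23.5897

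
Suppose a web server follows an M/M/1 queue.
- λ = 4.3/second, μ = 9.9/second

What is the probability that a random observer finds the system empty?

ρ = λ/μ = 4.3/9.9 = 0.4343
P(0) = 1 - ρ = 1 - 0.4343 = 0.5657
The server is idle 56.57% of the time.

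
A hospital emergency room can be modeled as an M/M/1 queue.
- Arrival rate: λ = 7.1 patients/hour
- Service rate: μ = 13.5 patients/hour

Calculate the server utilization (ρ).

Server utilization: ρ = λ/μ
ρ = 7.1/13.5 = 0.5259
The server is busy 52.59% of the time.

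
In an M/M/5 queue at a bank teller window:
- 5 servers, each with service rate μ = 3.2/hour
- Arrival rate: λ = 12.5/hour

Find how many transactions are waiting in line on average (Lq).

Traffic intensity: ρ = λ/(cμ) = 12.5/(5×3.2) = 0.7812
Since ρ = 0.7812 < 1, system is stable.
Offered load a = λ/μ = cρ = 12.5/3.2 = 3.9062
P₀ = [ Σₙ₌₀^4 aⁿ/n! + a^5/(5!(1-ρ)) ]⁻¹
Σ = a^0/0! + a^1/1! + a^2/2! + a^3/3! + a^4/4! = 1.0000 + 3.9062 + 7.6294 + 9.9341 + 9.7013 = 32.1710
a^5/(5!(1-ρ)) = 909.4947/(120 × 0.21875) = 34.6474
P₀ = 1/(32.1710 + 34.6474) = 0.01497
Lq = P₀·a^5·ρ / (5!(1-ρ)²) = 0.014966 × 909.4947 × 0.78125 / (120 × 0.047852) = 1.8519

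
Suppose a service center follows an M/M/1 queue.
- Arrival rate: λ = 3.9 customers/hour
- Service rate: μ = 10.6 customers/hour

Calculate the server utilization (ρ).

Server utilization: ρ = λ/μ
ρ = 3.9/10.6 = 0.3679
The server is busy 36.79% of the time.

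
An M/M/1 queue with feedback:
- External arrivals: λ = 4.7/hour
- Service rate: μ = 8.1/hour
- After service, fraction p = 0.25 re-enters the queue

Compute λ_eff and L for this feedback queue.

Effective arrival rate: λ_eff = λ/(1-p) = 4.7/(1-0.25) = 4.7/0.75 = 6.26667
ρ = λ_eff/μ = 6.26667/8.1 = 0.773663
L = ρ/(1-ρ) = 0.773663/(1-0.773663) = 3.4182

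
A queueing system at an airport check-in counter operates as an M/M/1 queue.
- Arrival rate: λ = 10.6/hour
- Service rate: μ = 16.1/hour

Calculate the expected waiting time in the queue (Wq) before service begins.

First, compute utilization: ρ = λ/μ = 10.6/16.1 = 0.6584
For M/M/1: Wq = λ/(μ(μ-λ))
Wq = 10.6/(16.1 × (16.1-10.6))
Wq = 10.6/(16.1 × 5.50)
Wq = 0.1197 hours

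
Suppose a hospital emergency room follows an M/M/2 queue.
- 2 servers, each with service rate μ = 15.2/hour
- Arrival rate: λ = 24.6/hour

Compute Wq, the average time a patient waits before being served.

Traffic intensity: ρ = λ/(cμ) = 24.6/(2×15.2) = 0.8092
Since ρ = 0.8092 < 1, system is stable.
Offered load a = λ/μ = cρ = 24.6/15.2 = 1.6184
P₀ = [ Σₙ₌₀^1 aⁿ/n! + a^2/(2!(1-ρ)) ]⁻¹
Σ = a^0/0! + a^1/1! = 1.0000 + 1.6184 = 2.6184
a^2/(2!(1-ρ)) = 2.619287/(2 × 0.1907895) = 6.8643
P₀ = 1/(2.6184 + 6.8643) = 0.1055
Lq = P₀·a^2·ρ / (2!(1-ρ)²) = 0.1054545 × 2.619287 × 0.8092105 / (2 × 0.03640062) = 3.0702
Wq = Lq/λ = 3.0702/24.6 = 0.1248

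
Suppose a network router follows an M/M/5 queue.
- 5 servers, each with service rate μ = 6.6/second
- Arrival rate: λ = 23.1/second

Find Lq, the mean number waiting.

Traffic intensity: ρ = λ/(cμ) = 23.1/(5×6.6) = 0.7000
Since ρ = 0.7000 < 1, system is stable.
Offered load a = λ/μ = cρ = 23.1/6.6 = 3.5000
P₀ = [ Σₙ₌₀^4 aⁿ/n! + a^5/(5!(1-ρ)) ]⁻¹
Σ = a^0/0! + a^1/1! + a^2/2! + a^3/3! + a^4/4! = 1.0000 + 3.5000 + 6.1250 + 7.1458 + 6.2526 = 24.0234
a^5/(5!(1-ρ)) = 525.2188/(120 × 0.3000) = 14.5894
P₀ = 1/(24.0234 + 14.5894) = 0.02590
Lq = P₀·a^5·ρ / (5!(1-ρ)²) = 0.025898 × 525.2188 × 0.70000 / (120 × 0.090000) = 0.8816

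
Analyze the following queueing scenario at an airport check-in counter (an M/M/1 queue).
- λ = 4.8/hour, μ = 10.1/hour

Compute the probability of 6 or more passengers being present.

ρ = λ/μ = 4.8/10.1 = 0.47525
P(N ≥ n) = ρⁿ
P(N ≥ 6) = 0.47525^6
P(N ≥ 6) = 0.01152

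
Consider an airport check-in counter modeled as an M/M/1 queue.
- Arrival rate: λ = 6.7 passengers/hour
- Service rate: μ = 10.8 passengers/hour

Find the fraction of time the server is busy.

Server utilization: ρ = λ/μ
ρ = 6.7/10.8 = 0.6204
The server is busy 62.04% of the time.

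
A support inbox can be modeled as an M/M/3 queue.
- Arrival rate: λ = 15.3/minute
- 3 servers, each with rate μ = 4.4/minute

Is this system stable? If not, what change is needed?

Stability requires ρ = λ/(cμ) < 1
ρ = 15.3/(3 × 4.4) = 15.3/13.20 = 1.1591
Since 1.1591 ≥ 1, the system is UNSTABLE.
Need c > λ/μ = 15.3/4.4 = 3.48.
Minimum servers needed: c = 4.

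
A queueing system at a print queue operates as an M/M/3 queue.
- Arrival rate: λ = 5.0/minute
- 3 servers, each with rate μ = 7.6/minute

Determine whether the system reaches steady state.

Stability requires ρ = λ/(cμ) < 1
ρ = 5.0/(3 × 7.6) = 5.0/22.80 = 0.2193
Since 0.2193 < 1, the system is STABLE.
The servers are busy 21.93% of the time.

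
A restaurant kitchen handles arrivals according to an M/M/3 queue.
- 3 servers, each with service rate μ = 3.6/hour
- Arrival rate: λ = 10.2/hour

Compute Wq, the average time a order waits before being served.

Traffic intensity: ρ = λ/(cμ) = 10.2/(3×3.6) = 0.9444
Since ρ = 0.9444 < 1, system is stable.
Offered load a = λ/μ = cρ = 10.2/3.6 = 2.8333
P₀ = [ Σₙ₌₀^2 aⁿ/n! + a^3/(3!(1-ρ)) ]⁻¹
Σ = a^0/0! + a^1/1! + a^2/2! = 1.0000 + 2.8333 + 4.0139 = 7.8472
a^3/(3!(1-ρ)) = 22.7454/(6 × 0.0555556) = 68.2361
P₀ = 1/(7.8472 + 68.2361) = 0.01314
Lq = P₀·a^3·ρ / (3!(1-ρ)²) = 0.01314348 × 22.74537 × 0.9444444 / (6 × 0.003086420) = 15.2466
Wq = Lq/λ = 15.2466/10.2 = 1.4948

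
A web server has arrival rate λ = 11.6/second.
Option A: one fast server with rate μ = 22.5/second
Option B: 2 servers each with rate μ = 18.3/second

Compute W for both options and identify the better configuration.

Option A: single server μ = 22.5 (M/M/1)
  ρ_A = 11.6/22.5 = 0.5156
  W_A = 1/(μ-λ) = 1/(22.5-11.6) = 1/10.90 = 0.09174

Option B: 2 servers μ = 18.3 (M/M/2)
  ρ_B = λ/(cμ) = 11.6/(2×18.3) = 0.3169
  Offered load a = λ/μ = cρ = 11.6/18.3 = 0.6339
  P₀ = [ Σₙ₌₀^1 aⁿ/n! + a^2/(2!(1-ρ)) ]⁻¹
  Σ = a^0/0! + a^1/1! = 1.0000 + 0.6339 = 1.6339
  a^2/(2!(1-ρ)) = 0.4018/(2 × 0.6831) = 0.2941
  P₀ = 1/(1.6339 + 0.2941) = 0.5187
  Lq = P₀·a^2·ρ / (2!(1-ρ)²) = 0.51867 × 0.40180 × 0.31694 / (2 × 0.46657) = 0.07078
  Wq_B = Lq/λ = 0.070784/11.6 = 0.0061021
  W_B = Wq_B + 1/μ = 0.0061021 + 0.054645 = 0.06075

Since W_B = 0.06075 < W_A = 0.09174, Option B (multiple servers) has the shorter time in system.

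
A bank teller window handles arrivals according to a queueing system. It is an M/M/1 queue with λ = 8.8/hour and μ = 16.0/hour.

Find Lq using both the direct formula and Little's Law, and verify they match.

Method 1 (direct): Lq = λ²/(μ(μ-λ)) = 77.44/(16.0 × 7.20) = 0.6722

Method 2 (Little's Law):
W = 1/(μ-λ) = 1/7.20 = 0.13889
Wq = W - 1/μ = 0.13889 - 0.062500 = 0.07639
Lq = λWq = 8.8 × 0.07639 = 0.6722 ✔ (matches Method 1)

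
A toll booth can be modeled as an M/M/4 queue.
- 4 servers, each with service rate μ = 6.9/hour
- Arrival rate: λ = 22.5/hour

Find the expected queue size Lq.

Traffic intensity: ρ = λ/(cμ) = 22.5/(4×6.9) = 0.8152
Since ρ = 0.8152 < 1, system is stable.
Offered load a = λ/μ = cρ = 22.5/6.9 = 3.2609
P₀ = [ Σₙ₌₀^3 aⁿ/n! + a^4/(4!(1-ρ)) ]⁻¹
Σ = a^0/0! + a^1/1! + a^2/2! + a^3/3! = 1.0000 + 3.2609 + 5.3166 + 5.7790 = 15.3565
a^4/(4!(1-ρ)) = 113.0664/(24 × 0.1847826) = 25.4954
P₀ = 1/(15.3565 + 25.4954) = 0.02448
Lq = P₀·a^4·ρ / (4!(1-ρ)²) = 0.024479 × 113.0664 × 0.81522 / (24 × 0.034145) = 2.7534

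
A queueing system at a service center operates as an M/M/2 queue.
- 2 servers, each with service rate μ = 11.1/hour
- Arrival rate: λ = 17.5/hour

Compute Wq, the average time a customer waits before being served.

Traffic intensity: ρ = λ/(cμ) = 17.5/(2×11.1) = 0.7883
Since ρ = 0.7883 < 1, system is stable.
Offered load a = λ/μ = cρ = 17.5/11.1 = 1.5766
P₀ = [ Σₙ₌₀^1 aⁿ/n! + a^2/(2!(1-ρ)) ]⁻¹
Σ = a^0/0! + a^1/1! = 1.0000 + 1.5766 = 2.5766
a^2/(2!(1-ρ)) = 2.48559/(2 × 0.211712) = 5.8702
P₀ = 1/(2.5766 + 5.8702) = 0.1184
Lq = P₀·a^2·ρ / (2!(1-ρ)²) = 0.118388 × 2.48559 × 0.788288 / (2 × 0.0448218) = 2.5876
Wq = Lq/λ = 2.5876/17.5 = 0.1479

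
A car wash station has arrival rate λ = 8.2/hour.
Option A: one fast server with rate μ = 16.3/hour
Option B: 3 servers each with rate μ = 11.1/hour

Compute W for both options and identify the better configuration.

Option A: single server μ = 16.3 (M/M/1)
  ρ_A = 8.2/16.3 = 0.5031
  W_A = 1/(μ-λ) = 1/(16.3-8.2) = 1/8.10 = 0.1235

Option B: 3 servers μ = 11.1 (M/M/3)
  ρ_B = λ/(cμ) = 8.2/(3×11.1) = 0.2462
  Offered load a = λ/μ = cρ = 8.2/11.1 = 0.7387
  P₀ = [ Σₙ₌₀^2 aⁿ/n! + a^3/(3!(1-ρ)) ]⁻¹
  Σ = a^0/0! + a^1/1! + a^2/2! = 1.0000 + 0.7387 + 0.2729 = 2.0116
  a^3/(3!(1-ρ)) = 0.403156/(6 × 0.753754) = 0.08914
  P₀ = 1/(2.0116 + 0.08914) = 0.4760
  Lq = P₀·a^3·ρ / (3!(1-ρ)²) = 0.4760 × 0.4032 × 0.2462 / (6 × 0.5681) = 0.01386
  Wq_B = Lq/λ = 0.013863/8.2 = 0.001691
  W_B = Wq_B + 1/μ = 0.001691 + 0.09009 = 0.09178

Since W_B = 0.09178 < W_A = 0.1235, Option B (multiple servers) has the shorter time in system.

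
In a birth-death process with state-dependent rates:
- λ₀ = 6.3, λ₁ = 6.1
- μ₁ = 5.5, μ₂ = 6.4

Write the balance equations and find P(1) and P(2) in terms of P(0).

Balance equations:
State 0: λ₀P₀ = μ₁P₁ → P₁ = (λ₀/μ₁)P₀ = (6.3/5.5)P₀ = 1.1455P₀
State 1: P₂ = (λ₀λ₁)/(μ₁μ₂)P₀ = (6.3×6.1)/(5.5×6.4)P₀ = 1.0918P₀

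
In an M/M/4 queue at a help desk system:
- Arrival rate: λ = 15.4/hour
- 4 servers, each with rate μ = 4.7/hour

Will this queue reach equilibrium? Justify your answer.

Stability requires ρ = λ/(cμ) < 1
ρ = 15.4/(4 × 4.7) = 15.4/18.80 = 0.8191
Since 0.8191 < 1, the system is STABLE.
The servers are busy 81.91% of the time.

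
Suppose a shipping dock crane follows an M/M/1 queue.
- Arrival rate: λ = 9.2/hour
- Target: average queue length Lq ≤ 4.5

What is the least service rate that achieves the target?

For M/M/1: Lq = λ²/(μ(μ-λ))
Need Lq ≤ 4.5, i.e. μ(μ-λ) ≥ λ²/4.5
μ² - 9.2μ - 84.64/4.5 ≥ 0  →  μ² - 9.2μ - 18.8089 ≥ 0
Quadratic formula (positive root): μ = [λ + √(λ² + 4×18.8089)]/2
Discriminant: 84.64 + 4×18.8089 = 159.8756, √159.8756 = 12.6442
μ ≥ (9.2 + 12.6442)/2 = 10.9221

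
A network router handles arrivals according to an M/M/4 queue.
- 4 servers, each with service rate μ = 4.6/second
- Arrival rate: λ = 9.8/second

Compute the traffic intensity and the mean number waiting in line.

Traffic intensity: ρ = λ/(cμ) = 9.8/(4×4.6) = 0.5326
Since ρ = 0.5326 < 1, system is stable.
Offered load a = λ/μ = cρ = 9.8/4.6 = 2.1304
P₀ = [ Σₙ₌₀^3 aⁿ/n! + a^4/(4!(1-ρ)) ]⁻¹
Σ = a^0/0! + a^1/1! + a^2/2! + a^3/3! = 1.0000 + 2.1304 + 2.2694 + 1.6116 = 7.0114
a^4/(4!(1-ρ)) = 20.6003/(24 × 0.46739) = 1.8365
P₀ = 1/(7.0114 + 1.8365) = 0.1130
Lq = P₀·a^4·ρ / (4!(1-ρ)²) = 0.11302 × 20.6003 × 0.53261 / (24 × 0.21845) = 0.2365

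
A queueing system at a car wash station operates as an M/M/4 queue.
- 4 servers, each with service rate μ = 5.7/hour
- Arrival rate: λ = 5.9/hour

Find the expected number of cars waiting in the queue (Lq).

Traffic intensity: ρ = λ/(cμ) = 5.9/(4×5.7) = 0.2588
Since ρ = 0.2588 < 1, system is stable.
Offered load a = λ/μ = cρ = 5.9/5.7 = 1.0351
P₀ = [ Σₙ₌₀^3 aⁿ/n! + a^4/(4!(1-ρ)) ]⁻¹
Σ = a^0/0! + a^1/1! + a^2/2! + a^3/3! = 1.0000 + 1.0351 + 0.5357 + 0.1848 = 2.7556
a^4/(4!(1-ρ)) = 1.1479/(24 × 0.7412) = 0.06453
P₀ = 1/(2.7556 + 0.06453) = 0.3546
Lq = P₀·a^4·ρ / (4!(1-ρ)²) = 0.35459 × 1.1479 × 0.25877 / (24 × 0.54942) = 0.007988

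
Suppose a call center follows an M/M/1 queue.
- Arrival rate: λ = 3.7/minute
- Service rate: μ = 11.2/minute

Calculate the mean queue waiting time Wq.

First, compute utilization: ρ = λ/μ = 3.7/11.2 = 0.3304
For M/M/1: Wq = λ/(μ(μ-λ))
Wq = 3.7/(11.2 × (11.2-3.7))
Wq = 3.7/(11.2 × 7.50)
Wq = 0.04405 minutes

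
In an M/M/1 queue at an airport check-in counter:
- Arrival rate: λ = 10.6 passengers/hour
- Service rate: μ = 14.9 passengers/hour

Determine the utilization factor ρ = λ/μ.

Server utilization: ρ = λ/μ
ρ = 10.6/14.9 = 0.7114
The server is busy 71.14% of the time.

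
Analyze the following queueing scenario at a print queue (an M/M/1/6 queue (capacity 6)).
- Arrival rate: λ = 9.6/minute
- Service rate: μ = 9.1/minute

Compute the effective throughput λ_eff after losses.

ρ = λ/μ = 9.6/9.1 = 1.054945
P₀ = (1-ρ)/(1-ρ^(K+1)) = (1-1.054945)/(1-1.054945^7) = -0.05495/-0.4541 = 0.1210
P_K = P₀×ρ^K = 0.1210 × 1.054945^6 = 0.1210 × 1.3784 = 0.1668
λ_eff = λ(1-P_K) = 9.6 × (1 - 0.16677) = 9.6 × 0.83323 = 7.9990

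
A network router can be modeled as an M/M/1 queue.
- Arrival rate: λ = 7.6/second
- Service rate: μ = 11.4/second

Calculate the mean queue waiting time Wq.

First, compute utilization: ρ = λ/μ = 7.6/11.4 = 0.6667
For M/M/1: Wq = λ/(μ(μ-λ))
Wq = 7.6/(11.4 × (11.4-7.6))
Wq = 7.6/(11.4 × 3.80)
Wq = 0.1754 seconds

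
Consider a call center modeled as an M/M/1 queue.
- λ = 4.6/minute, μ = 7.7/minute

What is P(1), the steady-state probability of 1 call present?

ρ = λ/μ = 4.6/7.7 = 0.5974
P(n) = (1-ρ)ρⁿ
P(1) = (1-0.5974) × 0.5974^1
P(1) = 0.4026 × 0.5974
P(1) = 0.2405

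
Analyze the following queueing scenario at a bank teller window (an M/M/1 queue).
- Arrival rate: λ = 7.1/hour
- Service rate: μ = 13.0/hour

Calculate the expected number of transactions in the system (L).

ρ = λ/μ = 7.1/13.0 = 0.5462
For M/M/1: L = λ/(μ-λ)
L = 7.1/(13.0-7.1) = 7.1/5.90
L = 1.2034 transactions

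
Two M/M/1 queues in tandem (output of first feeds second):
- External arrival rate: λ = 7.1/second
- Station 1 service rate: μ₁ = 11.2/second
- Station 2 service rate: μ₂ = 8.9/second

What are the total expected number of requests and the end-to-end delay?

By Jackson's theorem, each station behaves as independent M/M/1.
Station 1: ρ₁ = 7.1/11.2 = 0.6339, L₁ = ρ₁/(1-ρ₁) = λ/(μ₁-λ) = 7.1/4.10 = 1.731707
Station 2: ρ₂ = 7.1/8.9 = 0.7978, L₂ = ρ₂/(1-ρ₂) = λ/(μ₂-λ) = 7.1/1.80 = 3.944444
Total: L = L₁ + L₂ = 1.731707 + 3.944444 = 5.6762
W = L/λ = 5.6762/7.1 = 0.7995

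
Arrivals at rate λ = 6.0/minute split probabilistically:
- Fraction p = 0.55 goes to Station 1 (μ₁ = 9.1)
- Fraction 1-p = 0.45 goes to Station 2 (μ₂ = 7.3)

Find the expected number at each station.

Effective rates: λ₁ = 6.0×0.55 = 3.3, λ₂ = 6.0×0.45 = 2.7
Station 1: ρ₁ = 3.3/9.1 = 0.36264, L₁ = ρ₁/(1-ρ₁) = 0.36264/(1-0.36264) = 0.5690
Station 2: ρ₂ = 2.7/7.3 = 0.3699, L₂ = ρ₂/(1-ρ₂) = 0.3699/(1-0.3699) = 0.5870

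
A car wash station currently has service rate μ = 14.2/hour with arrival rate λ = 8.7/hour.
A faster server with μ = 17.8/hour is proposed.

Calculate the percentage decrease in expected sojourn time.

System 1: ρ₁ = 8.7/14.2 = 0.6127, W₁ = 1/(14.2-8.7) = 0.18182
System 2: ρ₂ = 8.7/17.8 = 0.4888, W₂ = 1/(17.8-8.7) = 0.10989
Improvement: (W₁-W₂)/W₁ = (0.18182-0.10989)/0.18182 = 39.56%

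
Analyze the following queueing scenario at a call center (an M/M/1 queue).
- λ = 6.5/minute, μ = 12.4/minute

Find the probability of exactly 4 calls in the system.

ρ = λ/μ = 6.5/12.4 = 0.5242
P(n) = (1-ρ)ρⁿ
P(4) = (1-0.5242) × 0.5242^4
P(4) = 0.4758 × 0.07551
P(4) = 0.03593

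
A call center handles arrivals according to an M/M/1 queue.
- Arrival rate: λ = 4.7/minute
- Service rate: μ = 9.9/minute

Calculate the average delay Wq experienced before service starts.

First, compute utilization: ρ = λ/μ = 4.7/9.9 = 0.4747
For M/M/1: Wq = λ/(μ(μ-λ))
Wq = 4.7/(9.9 × (9.9-4.7))
Wq = 4.7/(9.9 × 5.20)
Wq = 0.09130 minutes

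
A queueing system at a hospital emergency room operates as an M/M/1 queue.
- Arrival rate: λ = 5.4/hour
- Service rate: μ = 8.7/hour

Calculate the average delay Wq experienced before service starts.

First, compute utilization: ρ = λ/μ = 5.4/8.7 = 0.6207
For M/M/1: Wq = λ/(μ(μ-λ))
Wq = 5.4/(8.7 × (8.7-5.4))
Wq = 5.4/(8.7 × 3.30)
Wq = 0.1881 hours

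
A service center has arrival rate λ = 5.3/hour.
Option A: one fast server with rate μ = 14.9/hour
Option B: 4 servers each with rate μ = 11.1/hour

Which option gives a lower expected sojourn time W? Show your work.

Option A: single server μ = 14.9 (M/M/1)
  ρ_A = 5.3/14.9 = 0.3557
  W_A = 1/(μ-λ) = 1/(14.9-5.3) = 1/9.60 = 0.1042

Option B: 4 servers μ = 11.1 (M/M/4)
  ρ_B = λ/(cμ) = 5.3/(4×11.1) = 0.1194
  Offered load a = λ/μ = cρ = 5.3/11.1 = 0.4775
  P₀ = [ Σₙ₌₀^3 aⁿ/n! + a^4/(4!(1-ρ)) ]⁻¹
  Σ = a^0/0! + a^1/1! + a^2/2! + a^3/3! = 1.0000 + 0.4775 + 0.1140 + 0.01814 = 1.6096
  a^4/(4!(1-ρ)) = 0.05198/(24 × 0.8806) = 0.002459
  P₀ = 1/(1.6096 + 0.002459) = 0.6203
  Lq = P₀·a^4·ρ / (4!(1-ρ)²) = 0.6203 × 0.05198 × 0.1194 / (24 × 0.7755) = 0.0002068
  Wq_B = Lq/λ = 0.0002068/5.3 = 0.00003902
  W_B = Wq_B + 1/μ = 0.00003902 + 0.09009 = 0.09013

Since W_B = 0.09013 < W_A = 0.1042, Option B (multiple servers) has the shorter time in system.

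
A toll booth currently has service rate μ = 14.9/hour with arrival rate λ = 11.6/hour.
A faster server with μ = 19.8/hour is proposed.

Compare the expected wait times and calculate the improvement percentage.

System 1: ρ₁ = 11.6/14.9 = 0.7785, W₁ = 1/(14.9-11.6) = 0.30303
System 2: ρ₂ = 11.6/19.8 = 0.5859, W₂ = 1/(19.8-11.6) = 0.12195
Improvement: (W₁-W₂)/W₁ = (0.30303-0.12195)/0.30303 = 59.76%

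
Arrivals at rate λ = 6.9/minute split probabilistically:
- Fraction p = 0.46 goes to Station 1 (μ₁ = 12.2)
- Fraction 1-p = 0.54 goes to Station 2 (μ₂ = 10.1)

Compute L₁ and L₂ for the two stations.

Effective rates: λ₁ = 6.9×0.46 = 3.174, λ₂ = 6.9×0.54 = 3.726
Station 1: ρ₁ = 3.174/12.2 = 0.2602, L₁ = ρ₁/(1-ρ₁) = 0.2602/(1-0.2602) = 0.3517
Station 2: ρ₂ = 3.726/10.1 = 0.36891, L₂ = ρ₂/(1-ρ₂) = 0.36891/(1-0.36891) = 0.5846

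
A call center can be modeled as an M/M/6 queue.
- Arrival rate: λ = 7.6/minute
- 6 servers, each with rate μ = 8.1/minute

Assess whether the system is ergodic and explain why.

Stability requires ρ = λ/(cμ) < 1
ρ = 7.6/(6 × 8.1) = 7.6/48.60 = 0.1564
Since 0.1564 < 1, the system is STABLE.
The servers are busy 15.64% of the time.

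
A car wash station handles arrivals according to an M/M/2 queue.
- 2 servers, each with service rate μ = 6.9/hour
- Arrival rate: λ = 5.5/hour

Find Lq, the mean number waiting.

Traffic intensity: ρ = λ/(cμ) = 5.5/(2×6.9) = 0.3986
Since ρ = 0.3986 < 1, system is stable.
Offered load a = λ/μ = cρ = 5.5/6.9 = 0.7971
P₀ = [ Σₙ₌₀^1 aⁿ/n! + a^2/(2!(1-ρ)) ]⁻¹
Σ = a^0/0! + a^1/1! = 1.0000 + 0.7971 = 1.7971
a^2/(2!(1-ρ)) = 0.63537/(2 × 0.60145) = 0.5282
P₀ = 1/(1.7971 + 0.5282) = 0.4301
Lq = P₀·a^2·ρ / (2!(1-ρ)²) = 0.43005 × 0.63537 × 0.39855 / (2 × 0.36174) = 0.1505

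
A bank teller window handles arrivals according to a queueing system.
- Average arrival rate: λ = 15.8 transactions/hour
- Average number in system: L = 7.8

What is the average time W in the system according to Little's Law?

Little's Law: L = λW, so W = L/λ
W = 7.8/15.8 = 0.4937 hours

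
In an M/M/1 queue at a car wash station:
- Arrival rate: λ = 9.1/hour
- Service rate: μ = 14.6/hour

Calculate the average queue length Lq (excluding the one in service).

ρ = λ/μ = 9.1/14.6 = 0.6233
For M/M/1: Lq = λ²/(μ(μ-λ))
Lq = 82.81/(14.6 × 5.50)
Lq = 1.0313 cars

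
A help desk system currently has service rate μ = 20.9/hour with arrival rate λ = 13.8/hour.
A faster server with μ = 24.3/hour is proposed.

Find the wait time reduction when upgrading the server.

System 1: ρ₁ = 13.8/20.9 = 0.6603, W₁ = 1/(20.9-13.8) = 0.14085
System 2: ρ₂ = 13.8/24.3 = 0.5679, W₂ = 1/(24.3-13.8) = 0.095238
Improvement: (W₁-W₂)/W₁ = (0.14085-0.095238)/0.14085 = 32.38%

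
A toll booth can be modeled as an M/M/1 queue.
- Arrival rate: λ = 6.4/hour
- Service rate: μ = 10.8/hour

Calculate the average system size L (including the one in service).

ρ = λ/μ = 6.4/10.8 = 0.5926
For M/M/1: L = λ/(μ-λ)
L = 6.4/(10.8-6.4) = 6.4/4.40
L = 1.4545 vehicles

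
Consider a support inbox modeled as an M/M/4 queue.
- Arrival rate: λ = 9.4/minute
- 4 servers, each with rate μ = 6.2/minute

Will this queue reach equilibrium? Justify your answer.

Stability requires ρ = λ/(cμ) < 1
ρ = 9.4/(4 × 6.2) = 9.4/24.80 = 0.3790
Since 0.3790 < 1, the system is STABLE.
The servers are busy 37.90% of the time.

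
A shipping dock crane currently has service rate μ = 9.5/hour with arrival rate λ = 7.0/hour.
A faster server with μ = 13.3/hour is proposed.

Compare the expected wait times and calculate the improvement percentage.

System 1: ρ₁ = 7.0/9.5 = 0.7368, W₁ = 1/(9.5-7.0) = 0.4000
System 2: ρ₂ = 7.0/13.3 = 0.5263, W₂ = 1/(13.3-7.0) = 0.1587
Improvement: (W₁-W₂)/W₁ = (0.4000-0.1587)/0.4000 = 60.32%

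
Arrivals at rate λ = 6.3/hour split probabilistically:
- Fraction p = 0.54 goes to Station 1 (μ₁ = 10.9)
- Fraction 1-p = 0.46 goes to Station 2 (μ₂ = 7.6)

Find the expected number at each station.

Effective rates: λ₁ = 6.3×0.54 = 3.402, λ₂ = 6.3×0.46 = 2.898
Station 1: ρ₁ = 3.402/10.9 = 0.3121, L₁ = ρ₁/(1-ρ₁) = 0.3121/(1-0.3121) = 0.4537
Station 2: ρ₂ = 2.898/7.6 = 0.3813, L₂ = ρ₂/(1-ρ₂) = 0.3813/(1-0.3813) = 0.6163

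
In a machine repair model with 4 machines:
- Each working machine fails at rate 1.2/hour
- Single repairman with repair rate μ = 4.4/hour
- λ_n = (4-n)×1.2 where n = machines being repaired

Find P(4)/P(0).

P(4)/P(0) = ∏_{i=0}^{4-1} λ_i/μ_{i+1}
= (4-0)×1.2/4.4 × (4-1)×1.2/4.4 × (4-2)×1.2/4.4 × (4-3)×1.2/4.4
= 0.1328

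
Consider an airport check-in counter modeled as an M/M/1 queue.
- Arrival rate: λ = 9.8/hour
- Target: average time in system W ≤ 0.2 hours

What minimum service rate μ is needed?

For M/M/1: W = 1/(μ-λ)
Need W ≤ 0.2, so 1/(μ-λ) ≤ 0.2
μ - λ ≥ 1/0.2 = 5.0000
μ ≥ 9.8 + 5.0000 = 14.8000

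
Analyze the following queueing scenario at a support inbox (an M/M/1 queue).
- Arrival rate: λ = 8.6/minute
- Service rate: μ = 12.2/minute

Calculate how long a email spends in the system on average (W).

First, compute utilization: ρ = λ/μ = 8.6/12.2 = 0.7049
For M/M/1: W = 1/(μ-λ)
W = 1/(12.2-8.6) = 1/3.60
W = 0.2778 minutes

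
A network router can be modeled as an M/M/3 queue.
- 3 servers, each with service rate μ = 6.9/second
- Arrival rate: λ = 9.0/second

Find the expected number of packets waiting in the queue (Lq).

Traffic intensity: ρ = λ/(cμ) = 9.0/(3×6.9) = 0.4348
Since ρ = 0.4348 < 1, system is stable.
Offered load a = λ/μ = cρ = 9.0/6.9 = 1.3043
P₀ = [ Σₙ₌₀^2 aⁿ/n! + a^3/(3!(1-ρ)) ]⁻¹
Σ = a^0/0! + a^1/1! + a^2/2! = 1.0000 + 1.3043 + 0.8507 = 3.1550
a^3/(3!(1-ρ)) = 2.2191/(6 × 0.5652) = 0.6544
P₀ = 1/(3.1550 + 0.6544) = 0.2625
Lq = P₀·a^3·ρ / (3!(1-ρ)²) = 0.2625 × 2.2191 × 0.4348 / (6 × 0.3195) = 0.1321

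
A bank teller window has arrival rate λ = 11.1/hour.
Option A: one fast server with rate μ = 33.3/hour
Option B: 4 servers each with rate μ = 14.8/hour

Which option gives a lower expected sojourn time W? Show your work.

Option A: single server μ = 33.3 (M/M/1)
  ρ_A = 11.1/33.3 = 0.3333
  W_A = 1/(μ-λ) = 1/(33.3-11.1) = 1/22.20 = 0.04505

Option B: 4 servers μ = 14.8 (M/M/4)
  ρ_B = λ/(cμ) = 11.1/(4×14.8) = 0.1875
  Offered load a = λ/μ = cρ = 11.1/14.8 = 0.7500
  P₀ = [ Σₙ₌₀^3 aⁿ/n! + a^4/(4!(1-ρ)) ]⁻¹
  Σ = a^0/0! + a^1/1! + a^2/2! + a^3/3! = 1.0000 + 0.75000 + 0.28125 + 0.070312 = 2.1016
  a^4/(4!(1-ρ)) = 0.3164/(24 × 0.8125) = 0.01623
  P₀ = 1/(2.1016 + 0.01623) = 0.4722
  Lq = P₀·a^4·ρ / (4!(1-ρ)²) = 0.4722 × 0.3164 × 0.1875 / (24 × 0.6602) = 0.001768
  Wq_B = Lq/λ = 0.001768/11.1 = 0.0001593
  W_B = Wq_B + 1/μ = 0.0001593 + 0.06757 = 0.06773

Since W_A = 0.04505 < W_B = 0.06773, Option A (single fast server) has the shorter time in system.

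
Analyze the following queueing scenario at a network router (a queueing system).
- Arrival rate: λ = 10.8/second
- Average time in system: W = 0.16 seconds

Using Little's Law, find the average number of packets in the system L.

Little's Law: L = λW
L = 10.8 × 0.16 = 1.7280 packets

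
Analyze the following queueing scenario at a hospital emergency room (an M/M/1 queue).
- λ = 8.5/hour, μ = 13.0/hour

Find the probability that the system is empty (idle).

ρ = λ/μ = 8.5/13.0 = 0.6538
P(0) = 1 - ρ = 1 - 0.6538 = 0.3462
The server is idle 34.62% of the time.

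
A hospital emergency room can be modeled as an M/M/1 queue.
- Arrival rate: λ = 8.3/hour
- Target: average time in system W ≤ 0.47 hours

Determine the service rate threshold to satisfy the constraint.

For M/M/1: W = 1/(μ-λ)
Need W ≤ 0.47, so 1/(μ-λ) ≤ 0.47
μ - λ ≥ 1/0.47 = 2.1277
μ ≥ 8.3 + 2.1277 = 10.4277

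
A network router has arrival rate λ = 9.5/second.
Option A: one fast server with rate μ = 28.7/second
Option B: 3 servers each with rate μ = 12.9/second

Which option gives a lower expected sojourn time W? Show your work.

Option A: single server μ = 28.7 (M/M/1)
  ρ_A = 9.5/28.7 = 0.3310
  W_A = 1/(μ-λ) = 1/(28.7-9.5) = 1/19.20 = 0.05208

Option B: 3 servers μ = 12.9 (M/M/3)
  ρ_B = λ/(cμ) = 9.5/(3×12.9) = 0.2455
  Offered load a = λ/μ = cρ = 9.5/12.9 = 0.7364
  P₀ = [ Σₙ₌₀^2 aⁿ/n! + a^3/(3!(1-ρ)) ]⁻¹
  Σ = a^0/0! + a^1/1! + a^2/2! = 1.0000 + 0.7364 + 0.2712 = 2.0076
  a^3/(3!(1-ρ)) = 0.39939/(6 × 0.75452) = 0.08822
  P₀ = 1/(2.0076 + 0.08822) = 0.4771
  Lq = P₀·a^3·ρ / (3!(1-ρ)²) = 0.4771 × 0.3994 × 0.2455 / (6 × 0.5693) = 0.01370
  Wq_B = Lq/λ = 0.01370/9.5 = 0.001442
  W_B = Wq_B + 1/μ = 0.001442 + 0.07752 = 0.07896

Since W_A = 0.05208 < W_B = 0.07896, Option A (single fast server) has the shorter time in system.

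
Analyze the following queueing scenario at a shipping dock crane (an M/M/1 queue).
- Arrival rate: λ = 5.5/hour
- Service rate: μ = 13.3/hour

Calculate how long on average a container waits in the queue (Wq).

First, compute utilization: ρ = λ/μ = 5.5/13.3 = 0.4135
For M/M/1: Wq = λ/(μ(μ-λ))
Wq = 5.5/(13.3 × (13.3-5.5))
Wq = 5.5/(13.3 × 7.80)
Wq = 0.05302 hours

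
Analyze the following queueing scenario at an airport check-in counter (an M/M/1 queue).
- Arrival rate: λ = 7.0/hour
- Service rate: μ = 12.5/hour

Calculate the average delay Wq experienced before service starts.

First, compute utilization: ρ = λ/μ = 7.0/12.5 = 0.5600
For M/M/1: Wq = λ/(μ(μ-λ))
Wq = 7.0/(12.5 × (12.5-7.0))
Wq = 7.0/(12.5 × 5.50)
Wq = 0.1018 hours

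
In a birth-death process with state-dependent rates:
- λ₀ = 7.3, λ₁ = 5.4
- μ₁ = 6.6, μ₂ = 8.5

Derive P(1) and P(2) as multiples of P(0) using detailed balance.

Balance equations:
State 0: λ₀P₀ = μ₁P₁ → P₁ = (λ₀/μ₁)P₀ = (7.3/6.6)P₀ = 1.1061P₀
State 1: P₂ = (λ₀λ₁)/(μ₁μ₂)P₀ = (7.3×5.4)/(6.6×8.5)P₀ = 0.7027P₀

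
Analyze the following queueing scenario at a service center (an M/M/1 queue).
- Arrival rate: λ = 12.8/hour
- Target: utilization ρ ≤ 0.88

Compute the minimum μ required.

ρ = λ/μ, so μ = λ/ρ
μ ≥ 12.8/0.88 = 14.5455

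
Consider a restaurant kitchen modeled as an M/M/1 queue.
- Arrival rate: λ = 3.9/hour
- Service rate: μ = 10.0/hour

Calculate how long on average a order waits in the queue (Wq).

First, compute utilization: ρ = λ/μ = 3.9/10.0 = 0.3900
For M/M/1: Wq = λ/(μ(μ-λ))
Wq = 3.9/(10.0 × (10.0-3.9))
Wq = 3.9/(10.0 × 6.10)
Wq = 0.06393 hours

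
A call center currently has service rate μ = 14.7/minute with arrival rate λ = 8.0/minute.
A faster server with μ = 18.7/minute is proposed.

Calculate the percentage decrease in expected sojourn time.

System 1: ρ₁ = 8.0/14.7 = 0.5442, W₁ = 1/(14.7-8.0) = 0.14925
System 2: ρ₂ = 8.0/18.7 = 0.4278, W₂ = 1/(18.7-8.0) = 0.093458
Improvement: (W₁-W₂)/W₁ = (0.14925-0.093458)/0.14925 = 37.38%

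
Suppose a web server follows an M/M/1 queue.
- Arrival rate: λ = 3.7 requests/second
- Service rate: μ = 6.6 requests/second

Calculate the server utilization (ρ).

Server utilization: ρ = λ/μ
ρ = 3.7/6.6 = 0.5606
The server is busy 56.06% of the time.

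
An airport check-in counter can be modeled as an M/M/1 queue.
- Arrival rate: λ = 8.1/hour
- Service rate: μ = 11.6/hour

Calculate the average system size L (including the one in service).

ρ = λ/μ = 8.1/11.6 = 0.6983
For M/M/1: L = λ/(μ-λ)
L = 8.1/(11.6-8.1) = 8.1/3.50
L = 2.3143 passengers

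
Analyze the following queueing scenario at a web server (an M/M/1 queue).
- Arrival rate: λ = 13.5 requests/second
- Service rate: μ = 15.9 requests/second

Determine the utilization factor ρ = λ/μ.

Server utilization: ρ = λ/μ
ρ = 13.5/15.9 = 0.8491
The server is busy 84.91% of the time.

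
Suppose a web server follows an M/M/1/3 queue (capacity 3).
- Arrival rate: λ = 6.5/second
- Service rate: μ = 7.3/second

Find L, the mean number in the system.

ρ = λ/μ = 6.5/7.3 = 0.89041
P₀ = (1-ρ)/(1-ρ^(K+1)) = (1-0.89041)/(1-0.89041^4) = 0.1096/0.3714 = 0.2951
P_K = P₀×ρ^K = 0.2951 × 0.89041^3 = 0.2951 × 0.7059 = 0.2083
L = ρ[1 - (K+1)ρ^K + Kρ^(K+1)] / [(1-ρ)(1-ρ^(K+1))]
L = 0.89041 × (1 - 4×0.7059437 + 3×0.6285794) / ((1 - 0.89041) × (1 - 0.6285794)) = 1.3555 requests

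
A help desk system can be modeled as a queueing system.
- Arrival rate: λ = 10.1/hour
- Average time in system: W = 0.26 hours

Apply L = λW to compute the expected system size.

Little's Law: L = λW
L = 10.1 × 0.26 = 2.6260 tickets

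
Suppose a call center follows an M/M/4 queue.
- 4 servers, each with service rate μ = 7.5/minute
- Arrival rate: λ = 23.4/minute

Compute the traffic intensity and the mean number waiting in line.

Traffic intensity: ρ = λ/(cμ) = 23.4/(4×7.5) = 0.7800
Since ρ = 0.7800 < 1, system is stable.
Offered load a = λ/μ = cρ = 23.4/7.5 = 3.1200
P₀ = [ Σₙ₌₀^3 aⁿ/n! + a^4/(4!(1-ρ)) ]⁻¹
Σ = a^0/0! + a^1/1! + a^2/2! + a^3/3! = 1.0000 + 3.1200 + 4.8672 + 5.0619 = 14.0491
a^4/(4!(1-ρ)) = 94.7585/(24 × 0.2200) = 17.9467
P₀ = 1/(14.0491 + 17.9467) = 0.03125
Lq = P₀·a^4·ρ / (4!(1-ρ)²) = 0.031254 × 94.7585 × 0.78000 / (24 × 0.048400) = 1.9887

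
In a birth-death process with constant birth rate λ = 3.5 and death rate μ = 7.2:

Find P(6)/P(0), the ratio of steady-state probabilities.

For constant rates: P(n)/P(0) = (λ/μ)^n
P(6)/P(0) = (3.5/7.2)^6 = 0.486111^6 = 0.01320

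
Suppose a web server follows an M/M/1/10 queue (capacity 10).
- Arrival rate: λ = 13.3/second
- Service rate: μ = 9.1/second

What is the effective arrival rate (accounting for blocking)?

ρ = λ/μ = 13.3/9.1 = 1.461538
P₀ = (1-ρ)/(1-ρ^(K+1)) = (1-1.461538)/(1-1.461538^11) = -0.46154/-63.9997 = 0.007212
P_K = P₀×ρ^K = 0.007212 × 1.461538^10 = 0.007212 × 44.4735 = 0.3207
λ_eff = λ(1-P_K) = 13.3 × (1 - 0.32072) = 13.3 × 0.67928 = 9.0344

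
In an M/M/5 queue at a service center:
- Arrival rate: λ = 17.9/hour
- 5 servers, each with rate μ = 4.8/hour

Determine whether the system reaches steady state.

Stability requires ρ = λ/(cμ) < 1
ρ = 17.9/(5 × 4.8) = 17.9/24.00 = 0.7458
Since 0.7458 < 1, the system is STABLE.
The servers are busy 74.58% of the time.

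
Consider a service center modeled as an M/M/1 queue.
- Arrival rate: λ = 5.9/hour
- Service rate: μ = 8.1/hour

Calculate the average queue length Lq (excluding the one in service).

ρ = λ/μ = 5.9/8.1 = 0.7284
For M/M/1: Lq = λ²/(μ(μ-λ))
Lq = 34.81/(8.1 × 2.20)
Lq = 1.9534 customers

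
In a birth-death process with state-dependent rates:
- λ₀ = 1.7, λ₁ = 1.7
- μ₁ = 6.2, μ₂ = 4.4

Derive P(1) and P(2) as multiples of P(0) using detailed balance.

Balance equations:
State 0: λ₀P₀ = μ₁P₁ → P₁ = (λ₀/μ₁)P₀ = (1.7/6.2)P₀ = 0.2742P₀
State 1: P₂ = (λ₀λ₁)/(μ₁μ₂)P₀ = (1.7×1.7)/(6.2×4.4)P₀ = 0.1059P₀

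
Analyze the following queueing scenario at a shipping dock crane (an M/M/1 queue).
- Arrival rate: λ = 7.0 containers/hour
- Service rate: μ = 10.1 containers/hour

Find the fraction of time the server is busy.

Server utilization: ρ = λ/μ
ρ = 7.0/10.1 = 0.6931
The server is busy 69.31% of the time.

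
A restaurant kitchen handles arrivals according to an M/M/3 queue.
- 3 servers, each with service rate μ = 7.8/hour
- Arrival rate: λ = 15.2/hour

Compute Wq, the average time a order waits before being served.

Traffic intensity: ρ = λ/(cμ) = 15.2/(3×7.8) = 0.6496
Since ρ = 0.6496 < 1, system is stable.
Offered load a = λ/μ = cρ = 15.2/7.8 = 1.9487
P₀ = [ Σₙ₌₀^2 aⁿ/n! + a^3/(3!(1-ρ)) ]⁻¹
Σ = a^0/0! + a^1/1! + a^2/2! = 1.0000 + 1.9487 + 1.8988 = 4.8475
a^3/(3!(1-ρ)) = 7.4003/(6 × 0.35043) = 3.5196
P₀ = 1/(4.8475 + 3.5196) = 0.1195
Lq = P₀·a^3·ρ / (3!(1-ρ)²) = 0.1195 × 7.4003 × 0.6496 / (6 × 0.1228) = 0.7797
Wq = Lq/λ = 0.7797/15.2 = 0.05130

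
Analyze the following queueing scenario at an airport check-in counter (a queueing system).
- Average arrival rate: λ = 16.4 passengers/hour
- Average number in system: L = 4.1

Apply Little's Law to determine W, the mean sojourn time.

Little's Law: L = λW, so W = L/λ
W = 4.1/16.4 = 0.2500 hours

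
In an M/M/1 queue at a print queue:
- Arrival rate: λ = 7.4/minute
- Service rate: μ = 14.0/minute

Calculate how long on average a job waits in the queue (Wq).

First, compute utilization: ρ = λ/μ = 7.4/14.0 = 0.5286
For M/M/1: Wq = λ/(μ(μ-λ))
Wq = 7.4/(14.0 × (14.0-7.4))
Wq = 7.4/(14.0 × 6.60)
Wq = 0.08009 minutes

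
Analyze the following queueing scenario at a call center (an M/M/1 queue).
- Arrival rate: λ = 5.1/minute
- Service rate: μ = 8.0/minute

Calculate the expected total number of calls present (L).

ρ = λ/μ = 5.1/8.0 = 0.6375
For M/M/1: L = λ/(μ-λ)
L = 5.1/(8.0-5.1) = 5.1/2.90
L = 1.7586 calls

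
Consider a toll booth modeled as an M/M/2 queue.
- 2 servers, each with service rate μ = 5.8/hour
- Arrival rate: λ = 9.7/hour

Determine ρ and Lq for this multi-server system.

Traffic intensity: ρ = λ/(cμ) = 9.7/(2×5.8) = 0.8362
Since ρ = 0.8362 < 1, system is stable.
Offered load a = λ/μ = cρ = 9.7/5.8 = 1.6724
P₀ = [ Σₙ₌₀^1 aⁿ/n! + a^2/(2!(1-ρ)) ]⁻¹
Σ = a^0/0! + a^1/1! = 1.0000 + 1.6724 = 2.6724
a^2/(2!(1-ρ)) = 2.79697/(2 × 0.163793) = 8.5381
P₀ = 1/(2.6724 + 8.5381) = 0.08920
Lq = P₀·a^2·ρ / (2!(1-ρ)²) = 0.08920188 × 2.796968 × 0.8362069 / (2 × 0.02682818) = 3.8882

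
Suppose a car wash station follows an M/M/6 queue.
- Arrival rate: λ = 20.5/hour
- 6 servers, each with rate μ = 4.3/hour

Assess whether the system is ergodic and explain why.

Stability requires ρ = λ/(cμ) < 1
ρ = 20.5/(6 × 4.3) = 20.5/25.80 = 0.7946
Since 0.7946 < 1, the system is STABLE.
The servers are busy 79.46% of the time.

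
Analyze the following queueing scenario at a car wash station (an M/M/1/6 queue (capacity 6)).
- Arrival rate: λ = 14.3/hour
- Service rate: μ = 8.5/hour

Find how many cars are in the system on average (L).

ρ = λ/μ = 14.3/8.5 = 1.68235
P₀ = (1-ρ)/(1-ρ^(K+1)) = (1-1.68235)/(1-1.68235^7) = -0.6824/-37.1430 = 0.01837
P_K = P₀×ρ^K = 0.01837 × 1.68235^6 = 0.01837 × 22.6724 = 0.4165
L = ρ[1 - (K+1)ρ^K + Kρ^(K+1)] / [(1-ρ)(1-ρ^(K+1))]
L = 1.68235 × (1 - 7×22.67243 + 6×38.14297) / ((1 - 1.68235) × (1 - 38.14297)) = 4.7229 cars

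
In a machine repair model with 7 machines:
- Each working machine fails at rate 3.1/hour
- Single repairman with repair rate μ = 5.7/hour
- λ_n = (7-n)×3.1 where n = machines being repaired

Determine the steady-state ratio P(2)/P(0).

P(2)/P(0) = ∏_{i=0}^{2-1} λ_i/μ_{i+1}
= (7-0)×3.1/5.7 × (7-1)×3.1/5.7
= 12.4229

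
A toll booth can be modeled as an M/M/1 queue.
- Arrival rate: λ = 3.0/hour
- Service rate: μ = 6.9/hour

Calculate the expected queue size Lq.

ρ = λ/μ = 3.0/6.9 = 0.4348
For M/M/1: Lq = λ²/(μ(μ-λ))
Lq = 9.00/(6.9 × 3.90)
Lq = 0.3344 vehicles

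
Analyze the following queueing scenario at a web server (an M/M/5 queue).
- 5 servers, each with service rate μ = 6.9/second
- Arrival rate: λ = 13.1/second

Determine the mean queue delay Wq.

Traffic intensity: ρ = λ/(cμ) = 13.1/(5×6.9) = 0.3797
Since ρ = 0.3797 < 1, system is stable.
Offered load a = λ/μ = cρ = 13.1/6.9 = 1.8986
P₀ = [ Σₙ₌₀^4 aⁿ/n! + a^5/(5!(1-ρ)) ]⁻¹
Σ = a^0/0! + a^1/1! + a^2/2! + a^3/3! + a^4/4! = 1.0000 + 1.8986 + 1.8022 + 1.1406 + 0.5413 = 6.3827
a^5/(5!(1-ρ)) = 24.6667/(120 × 0.6203) = 0.3314
P₀ = 1/(6.3827 + 0.3314) = 0.1489
Lq = P₀·a^5·ρ / (5!(1-ρ)²) = 0.14894 × 24.6667 × 0.37971 / (120 × 0.38476) = 0.03021
Wq = Lq/λ = 0.03021/13.1 = 0.002306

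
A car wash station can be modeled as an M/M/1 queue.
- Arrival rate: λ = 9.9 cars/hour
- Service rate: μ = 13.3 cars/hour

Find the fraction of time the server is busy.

Server utilization: ρ = λ/μ
ρ = 9.9/13.3 = 0.7444
The server is busy 74.44% of the time.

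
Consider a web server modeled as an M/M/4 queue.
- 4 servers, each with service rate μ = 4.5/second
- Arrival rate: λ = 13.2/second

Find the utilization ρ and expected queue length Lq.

Traffic intensity: ρ = λ/(cμ) = 13.2/(4×4.5) = 0.7333
Since ρ = 0.7333 < 1, system is stable.
Offered load a = λ/μ = cρ = 13.2/4.5 = 2.9333
P₀ = [ Σₙ₌₀^3 aⁿ/n! + a^4/(4!(1-ρ)) ]⁻¹
Σ = a^0/0! + a^1/1! + a^2/2! + a^3/3! = 1.00000 + 2.93333 + 4.30222 + 4.20662 = 12.4422
a^4/(4!(1-ρ)) = 74.0365/(24 × 0.266667) = 11.5682
P₀ = 1/(12.4422 + 11.5682) = 0.04165
Lq = P₀·a^4·ρ / (4!(1-ρ)²) = 0.04165 × 74.0365 × 0.7333 / (24 × 0.07111) = 1.3250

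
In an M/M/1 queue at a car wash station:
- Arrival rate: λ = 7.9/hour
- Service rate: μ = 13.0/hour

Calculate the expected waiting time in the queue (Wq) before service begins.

First, compute utilization: ρ = λ/μ = 7.9/13.0 = 0.6077
For M/M/1: Wq = λ/(μ(μ-λ))
Wq = 7.9/(13.0 × (13.0-7.9))
Wq = 7.9/(13.0 × 5.10)
Wq = 0.1192 hours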